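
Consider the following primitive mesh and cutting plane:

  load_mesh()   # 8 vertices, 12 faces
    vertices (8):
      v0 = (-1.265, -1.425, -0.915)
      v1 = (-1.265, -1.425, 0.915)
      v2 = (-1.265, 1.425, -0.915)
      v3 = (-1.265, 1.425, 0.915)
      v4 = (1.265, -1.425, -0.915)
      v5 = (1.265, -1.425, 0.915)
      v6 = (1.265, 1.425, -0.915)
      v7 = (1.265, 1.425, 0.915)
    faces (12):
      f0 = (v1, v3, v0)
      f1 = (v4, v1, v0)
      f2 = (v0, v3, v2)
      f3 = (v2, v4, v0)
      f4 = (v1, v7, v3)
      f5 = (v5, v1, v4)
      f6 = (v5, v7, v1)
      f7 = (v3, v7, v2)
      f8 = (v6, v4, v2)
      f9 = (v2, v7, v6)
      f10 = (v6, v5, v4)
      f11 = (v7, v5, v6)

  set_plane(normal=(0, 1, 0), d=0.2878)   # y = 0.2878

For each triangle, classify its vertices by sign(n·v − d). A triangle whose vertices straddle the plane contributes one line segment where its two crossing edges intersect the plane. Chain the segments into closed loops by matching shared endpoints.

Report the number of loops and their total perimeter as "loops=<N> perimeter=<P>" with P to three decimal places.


Straddling triangles (8 of 12):
  (v1,v3,v0) [-+-] → (-1.265, 0.2878, 0.915)–(-1.265, 0.2878, 0.184798)  len=0.7302
  (v0,v3,v2) [-++] → (-1.265, 0.2878, 0.184798)–(-1.265, 0.2878, -0.915)  len=1.0998
  (v2,v4,v0) [+--] → (-0.255486, 0.2878, -0.915)–(-1.265, 0.2878, -0.915)  len=1.0095
  (v1,v7,v3) [-++] → (0.255486, 0.2878, 0.915)–(-1.265, 0.2878, 0.915)  len=1.5205
  (v5,v7,v1) [-+-] → (1.265, 0.2878, 0.915)–(0.255486, 0.2878, 0.915)  len=1.0095
  (v6,v4,v2) [+-+] → (1.265, 0.2878, -0.915)–(-0.255486, 0.2878, -0.915)  len=1.5205
  (v6,v5,v4) [+--] → (1.265, 0.2878, -0.184798)–(1.265, 0.2878, -0.915)  len=0.7302
  (v7,v5,v6) [+-+] → (1.265, 0.2878, 0.915)–(1.265, 0.2878, -0.184798)  len=1.0998

Chained into 1 loop(s):
  loop 1: 8 segments, perimeter = 8.7200
Total perimeter = 8.720

loops=1 perimeter=8.720


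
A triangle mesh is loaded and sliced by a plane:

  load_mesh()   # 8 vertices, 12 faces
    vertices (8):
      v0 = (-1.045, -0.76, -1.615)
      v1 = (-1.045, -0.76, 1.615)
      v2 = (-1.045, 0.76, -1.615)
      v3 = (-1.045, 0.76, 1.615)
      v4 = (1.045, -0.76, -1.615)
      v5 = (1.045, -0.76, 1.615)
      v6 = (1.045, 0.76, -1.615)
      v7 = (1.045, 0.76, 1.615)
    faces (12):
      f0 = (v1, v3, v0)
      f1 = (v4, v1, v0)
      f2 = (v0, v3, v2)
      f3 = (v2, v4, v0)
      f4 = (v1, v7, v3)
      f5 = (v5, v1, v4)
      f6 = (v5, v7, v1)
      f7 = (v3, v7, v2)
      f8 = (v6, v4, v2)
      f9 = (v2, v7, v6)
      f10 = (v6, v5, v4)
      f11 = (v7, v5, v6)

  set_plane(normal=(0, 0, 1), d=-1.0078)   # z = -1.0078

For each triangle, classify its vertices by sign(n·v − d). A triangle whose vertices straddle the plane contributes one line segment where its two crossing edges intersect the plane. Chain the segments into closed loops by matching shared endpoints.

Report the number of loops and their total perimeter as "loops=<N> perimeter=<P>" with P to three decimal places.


Straddling triangles (8 of 12):
  (v1,v3,v0) [++-] → (-1.045, -0.474259, -1.0078)–(-1.045, -0.76, -1.0078)  len=0.2857
  (v4,v1,v0) [-+-] → (0.652106, -0.76, -1.0078)–(-1.045, -0.76, -1.0078)  len=1.6971
  (v0,v3,v2) [-+-] → (-1.045, -0.474259, -1.0078)–(-1.045, 0.76, -1.0078)  len=1.2343
  (v5,v1,v4) [++-] → (0.652106, -0.76, -1.0078)–(1.045, -0.76, -1.0078)  len=0.3929
  (v3,v7,v2) [++-] → (-0.652106, 0.76, -1.0078)–(-1.045, 0.76, -1.0078)  len=0.3929
  (v2,v7,v6) [-+-] → (-0.652106, 0.76, -1.0078)–(1.045, 0.76, -1.0078)  len=1.6971
  (v6,v5,v4) [-+-] → (1.045, 0.474259, -1.0078)–(1.045, -0.76, -1.0078)  len=1.2343
  (v7,v5,v6) [++-] → (1.045, 0.474259, -1.0078)–(1.045, 0.76, -1.0078)  len=0.2857

Chained into 1 loop(s):
  loop 1: 8 segments, perimeter = 7.2200
Total perimeter = 7.220

loops=1 perimeter=7.220


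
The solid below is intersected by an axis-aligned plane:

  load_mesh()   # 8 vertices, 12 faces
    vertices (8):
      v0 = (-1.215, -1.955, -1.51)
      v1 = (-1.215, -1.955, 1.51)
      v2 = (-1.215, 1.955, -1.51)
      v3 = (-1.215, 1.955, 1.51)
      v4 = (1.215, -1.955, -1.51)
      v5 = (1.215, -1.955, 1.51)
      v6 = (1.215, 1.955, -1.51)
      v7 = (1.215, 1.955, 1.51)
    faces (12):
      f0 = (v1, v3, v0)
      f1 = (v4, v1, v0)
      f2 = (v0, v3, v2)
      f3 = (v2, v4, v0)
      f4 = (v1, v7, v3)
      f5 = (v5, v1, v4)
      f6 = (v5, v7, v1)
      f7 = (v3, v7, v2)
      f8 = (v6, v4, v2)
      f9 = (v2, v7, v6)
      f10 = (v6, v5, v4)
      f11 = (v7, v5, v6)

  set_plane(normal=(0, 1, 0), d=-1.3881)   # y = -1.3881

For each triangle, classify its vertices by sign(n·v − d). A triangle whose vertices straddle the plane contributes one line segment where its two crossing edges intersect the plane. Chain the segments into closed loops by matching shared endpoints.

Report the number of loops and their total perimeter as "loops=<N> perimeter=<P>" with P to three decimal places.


loops=1 perimeter=10.900

Straddling triangles (8 of 12):
  (v1,v3,v0) [-+-] → (-1.215, -1.3881, 1.51)–(-1.215, -1.3881, -1.07214)  len=2.5821
  (v0,v3,v2) [-++] → (-1.215, -1.3881, -1.07214)–(-1.215, -1.3881, -1.51)  len=0.4379
  (v2,v4,v0) [+--] → (0.862681, -1.3881, -1.51)–(-1.215, -1.3881, -1.51)  len=2.0777
  (v1,v7,v3) [-++] → (-0.862681, -1.3881, 1.51)–(-1.215, -1.3881, 1.51)  len=0.3523
  (v5,v7,v1) [-+-] → (1.215, -1.3881, 1.51)–(-0.862681, -1.3881, 1.51)  len=2.0777
  (v6,v4,v2) [+-+] → (1.215, -1.3881, -1.51)–(0.862681, -1.3881, -1.51)  len=0.3523
  (v6,v5,v4) [+--] → (1.215, -1.3881, 1.07214)–(1.215, -1.3881, -1.51)  len=2.5821
  (v7,v5,v6) [+-+] → (1.215, -1.3881, 1.51)–(1.215, -1.3881, 1.07214)  len=0.4379

Chained into 1 loop(s):
  loop 1: 8 segments, perimeter = 10.9000
Total perimeter = 10.900


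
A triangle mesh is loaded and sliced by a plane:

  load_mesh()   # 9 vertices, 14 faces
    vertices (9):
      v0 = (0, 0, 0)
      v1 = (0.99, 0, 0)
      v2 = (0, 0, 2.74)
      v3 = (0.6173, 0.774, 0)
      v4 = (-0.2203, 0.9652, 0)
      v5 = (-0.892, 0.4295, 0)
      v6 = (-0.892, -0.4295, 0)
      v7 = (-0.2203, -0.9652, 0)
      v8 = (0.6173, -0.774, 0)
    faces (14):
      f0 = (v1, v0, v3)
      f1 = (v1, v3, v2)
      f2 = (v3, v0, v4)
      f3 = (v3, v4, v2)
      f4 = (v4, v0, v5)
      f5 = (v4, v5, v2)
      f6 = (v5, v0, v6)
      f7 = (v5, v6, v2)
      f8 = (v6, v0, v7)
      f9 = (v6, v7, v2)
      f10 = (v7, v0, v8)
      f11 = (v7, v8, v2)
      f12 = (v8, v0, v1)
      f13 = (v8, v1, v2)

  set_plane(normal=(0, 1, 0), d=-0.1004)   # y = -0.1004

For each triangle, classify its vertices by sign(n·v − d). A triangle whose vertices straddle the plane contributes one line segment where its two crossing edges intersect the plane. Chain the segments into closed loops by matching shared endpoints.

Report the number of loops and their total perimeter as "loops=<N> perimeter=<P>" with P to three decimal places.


loops=1 perimeter=7.103

Straddling triangles (8 of 14):
  (v5,v0,v6) [++-] → (-0.208514, -0.1004, 0)–(-0.892, -0.1004, 0)  len=0.6835
  (v5,v6,v2) [+-+] → (-0.892, -0.1004, 0)–(-0.208514, -0.1004, 2.0995)  len=2.2079
  (v6,v0,v7) [-+-] → (-0.208514, -0.1004, 0)–(-0.0229156, -0.1004, 0)  len=0.1856
  (v6,v7,v2) [--+] → (-0.0229156, -0.1004, 2.45499)–(-0.208514, -0.1004, 2.0995)  len=0.4010
  (v7,v0,v8) [-+-] → (-0.0229156, -0.1004, 0)–(0.0800735, -0.1004, 0)  len=0.1030
  (v7,v8,v2) [--+] → (0.0800735, -0.1004, 2.38458)–(-0.0229156, -0.1004, 2.45499)  len=0.1248
  (v8,v0,v1) [-++] → (0.0800735, -0.1004, 0)–(0.941655, -0.1004, 0)  len=0.8616
  (v8,v1,v2) [-++] → (0.941655, -0.1004, 0)–(0.0800735, -0.1004, 2.38458)  len=2.5355

Chained into 1 loop(s):
  loop 1: 8 segments, perimeter = 7.1028
Total perimeter = 7.103


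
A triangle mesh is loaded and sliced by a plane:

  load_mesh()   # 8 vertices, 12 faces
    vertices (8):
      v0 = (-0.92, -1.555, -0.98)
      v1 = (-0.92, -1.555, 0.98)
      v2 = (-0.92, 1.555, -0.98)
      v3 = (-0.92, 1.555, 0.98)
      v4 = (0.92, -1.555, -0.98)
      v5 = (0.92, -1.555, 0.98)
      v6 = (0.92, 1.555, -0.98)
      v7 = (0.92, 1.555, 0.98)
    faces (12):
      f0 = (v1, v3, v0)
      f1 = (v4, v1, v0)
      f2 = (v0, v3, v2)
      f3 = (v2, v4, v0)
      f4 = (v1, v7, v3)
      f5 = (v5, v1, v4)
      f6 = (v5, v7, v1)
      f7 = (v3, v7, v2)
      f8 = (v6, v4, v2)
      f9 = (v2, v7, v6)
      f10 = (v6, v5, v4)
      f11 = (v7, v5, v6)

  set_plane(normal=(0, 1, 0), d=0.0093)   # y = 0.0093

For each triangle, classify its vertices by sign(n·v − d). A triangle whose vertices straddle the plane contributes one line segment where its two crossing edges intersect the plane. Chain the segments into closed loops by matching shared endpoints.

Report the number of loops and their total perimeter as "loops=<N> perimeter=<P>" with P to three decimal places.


loops=1 perimeter=7.600

Straddling triangles (8 of 12):
  (v1,v3,v0) [-+-] → (-0.92, 0.0093, 0.98)–(-0.92, 0.0093, 0.00586109)  len=0.9741
  (v0,v3,v2) [-++] → (-0.92, 0.0093, 0.00586109)–(-0.92, 0.0093, -0.98)  len=0.9859
  (v2,v4,v0) [+--] → (-0.00550225, 0.0093, -0.98)–(-0.92, 0.0093, -0.98)  len=0.9145
  (v1,v7,v3) [-++] → (0.00550225, 0.0093, 0.98)–(-0.92, 0.0093, 0.98)  len=0.9255
  (v5,v7,v1) [-+-] → (0.92, 0.0093, 0.98)–(0.00550225, 0.0093, 0.98)  len=0.9145
  (v6,v4,v2) [+-+] → (0.92, 0.0093, -0.98)–(-0.00550225, 0.0093, -0.98)  len=0.9255
  (v6,v5,v4) [+--] → (0.92, 0.0093, -0.00586109)–(0.92, 0.0093, -0.98)  len=0.9741
  (v7,v5,v6) [+-+] → (0.92, 0.0093, 0.98)–(0.92, 0.0093, -0.00586109)  len=0.9859

Chained into 1 loop(s):
  loop 1: 8 segments, perimeter = 7.6000
Total perimeter = 7.600


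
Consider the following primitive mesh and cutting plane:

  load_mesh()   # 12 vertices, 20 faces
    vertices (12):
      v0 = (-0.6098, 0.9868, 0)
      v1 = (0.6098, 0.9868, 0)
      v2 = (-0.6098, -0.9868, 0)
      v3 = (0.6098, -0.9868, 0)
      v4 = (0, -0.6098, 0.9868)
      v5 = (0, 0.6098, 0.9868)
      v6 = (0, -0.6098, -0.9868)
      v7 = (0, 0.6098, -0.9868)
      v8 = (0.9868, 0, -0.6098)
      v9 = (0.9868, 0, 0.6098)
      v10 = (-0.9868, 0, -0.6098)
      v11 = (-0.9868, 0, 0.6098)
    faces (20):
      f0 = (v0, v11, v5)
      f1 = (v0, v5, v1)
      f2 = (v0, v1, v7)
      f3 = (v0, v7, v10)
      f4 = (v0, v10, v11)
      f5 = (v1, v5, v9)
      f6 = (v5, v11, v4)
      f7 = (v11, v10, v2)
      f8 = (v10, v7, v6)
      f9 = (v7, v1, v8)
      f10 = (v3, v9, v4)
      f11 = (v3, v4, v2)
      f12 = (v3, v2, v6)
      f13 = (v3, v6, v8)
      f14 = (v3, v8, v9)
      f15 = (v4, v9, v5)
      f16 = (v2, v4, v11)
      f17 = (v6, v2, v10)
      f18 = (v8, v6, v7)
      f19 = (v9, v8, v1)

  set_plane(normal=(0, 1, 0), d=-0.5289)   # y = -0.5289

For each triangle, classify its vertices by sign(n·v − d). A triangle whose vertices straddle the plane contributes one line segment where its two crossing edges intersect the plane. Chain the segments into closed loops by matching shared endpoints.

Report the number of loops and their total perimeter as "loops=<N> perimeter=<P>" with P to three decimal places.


Straddling triangles (10 of 20):
  (v5,v11,v4) [++-] → (-0.130915, -0.5289, 0.936785)–(0, -0.5289, 0.9868)  len=0.1401
  (v11,v10,v2) [++-] → (-0.784737, -0.5289, -0.282963)–(-0.784737, -0.5289, 0.282963)  len=0.5659
  (v10,v7,v6) [++-] → (0, -0.5289, -0.9868)–(-0.130915, -0.5289, -0.936785)  len=0.1401
  (v3,v9,v4) [-+-] → (0.784737, -0.5289, 0.282963)–(0.130915, -0.5289, 0.936785)  len=0.9246
  (v3,v6,v8) [--+] → (0.130915, -0.5289, -0.936785)–(0.784737, -0.5289, -0.282963)  len=0.9246
  (v3,v8,v9) [-++] → (0.784737, -0.5289, -0.282963)–(0.784737, -0.5289, 0.282963)  len=0.5659
  (v4,v9,v5) [-++] → (0.130915, -0.5289, 0.936785)–(0, -0.5289, 0.9868)  len=0.1401
  (v2,v4,v11) [--+] → (-0.130915, -0.5289, 0.936785)–(-0.784737, -0.5289, 0.282963)  len=0.9246
  (v6,v2,v10) [--+] → (-0.784737, -0.5289, -0.282963)–(-0.130915, -0.5289, -0.936785)  len=0.9246
  (v8,v6,v7) [+-+] → (0.130915, -0.5289, -0.936785)–(0, -0.5289, -0.9868)  len=0.1401

Chained into 1 loop(s):
  loop 1: 10 segments, perimeter = 5.3910
Total perimeter = 5.391

loops=1 perimeter=5.391


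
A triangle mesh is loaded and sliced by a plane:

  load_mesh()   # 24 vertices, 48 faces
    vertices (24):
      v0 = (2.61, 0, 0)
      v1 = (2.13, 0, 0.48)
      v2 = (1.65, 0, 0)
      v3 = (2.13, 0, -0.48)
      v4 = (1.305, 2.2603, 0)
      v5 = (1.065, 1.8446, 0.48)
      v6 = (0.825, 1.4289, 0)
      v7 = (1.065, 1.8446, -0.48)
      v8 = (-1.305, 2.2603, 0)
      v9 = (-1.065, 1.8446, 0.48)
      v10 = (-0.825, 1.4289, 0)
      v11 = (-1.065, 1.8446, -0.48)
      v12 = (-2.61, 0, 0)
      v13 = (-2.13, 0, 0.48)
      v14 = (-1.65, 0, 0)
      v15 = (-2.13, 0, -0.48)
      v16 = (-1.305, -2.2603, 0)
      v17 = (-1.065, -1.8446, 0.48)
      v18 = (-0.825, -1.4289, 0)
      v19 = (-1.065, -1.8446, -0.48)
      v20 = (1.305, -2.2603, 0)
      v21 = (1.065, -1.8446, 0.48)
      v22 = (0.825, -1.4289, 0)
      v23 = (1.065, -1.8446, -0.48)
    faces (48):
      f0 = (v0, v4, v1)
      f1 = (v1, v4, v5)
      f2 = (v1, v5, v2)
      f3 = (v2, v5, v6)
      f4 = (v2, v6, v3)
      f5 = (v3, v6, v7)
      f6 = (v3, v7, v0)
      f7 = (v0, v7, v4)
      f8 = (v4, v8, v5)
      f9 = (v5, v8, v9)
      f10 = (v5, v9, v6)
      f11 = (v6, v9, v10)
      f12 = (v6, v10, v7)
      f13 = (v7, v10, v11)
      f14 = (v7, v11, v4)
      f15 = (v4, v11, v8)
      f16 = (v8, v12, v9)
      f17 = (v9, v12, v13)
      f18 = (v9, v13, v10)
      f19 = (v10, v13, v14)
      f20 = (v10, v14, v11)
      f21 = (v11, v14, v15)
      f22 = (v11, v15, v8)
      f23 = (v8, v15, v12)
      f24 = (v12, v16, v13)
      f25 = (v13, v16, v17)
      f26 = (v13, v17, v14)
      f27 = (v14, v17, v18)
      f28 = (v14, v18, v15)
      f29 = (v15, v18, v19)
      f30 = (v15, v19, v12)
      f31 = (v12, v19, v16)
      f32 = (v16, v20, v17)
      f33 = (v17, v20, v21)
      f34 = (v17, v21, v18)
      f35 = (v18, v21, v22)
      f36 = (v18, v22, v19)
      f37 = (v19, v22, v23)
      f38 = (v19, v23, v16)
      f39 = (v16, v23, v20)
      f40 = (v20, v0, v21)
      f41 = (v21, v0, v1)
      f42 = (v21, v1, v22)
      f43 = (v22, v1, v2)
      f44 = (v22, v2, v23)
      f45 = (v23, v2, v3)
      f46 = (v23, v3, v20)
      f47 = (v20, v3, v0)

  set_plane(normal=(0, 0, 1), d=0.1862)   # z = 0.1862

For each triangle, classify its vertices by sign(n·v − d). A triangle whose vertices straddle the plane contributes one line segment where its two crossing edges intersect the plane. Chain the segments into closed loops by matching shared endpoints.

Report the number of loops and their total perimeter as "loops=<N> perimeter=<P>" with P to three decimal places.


loops=2 perimeter=25.560

Straddling triangles (24 of 48):
  (v0,v4,v1) [--+] → (1.62503, 1.38349, 0.1862)–(2.4238, 0, 0.1862)  len=1.5975
  (v1,v4,v5) [+-+] → (1.62503, 1.38349, 0.1862)–(1.2119, 2.09904, 0.1862)  len=0.8263
  (v1,v5,v2) [++-] → (1.42307, 0.715551, 0.1862)–(1.8362, 0, 0.1862)  len=0.8263
  (v2,v5,v6) [-+-] → (1.42307, 0.715551, 0.1862)–(0.9181, 1.59016, 0.1862)  len=1.0099
  (v4,v8,v5) [--+] → (-0.385637, 2.09904, 0.1862)–(1.2119, 2.09904, 0.1862)  len=1.5975
  (v5,v8,v9) [+-+] → (-0.385637, 2.09904, 0.1862)–(-1.2119, 2.09904, 0.1862)  len=0.8263
  (v5,v9,v6) [++-] → (0.0918375, 1.59016, 0.1862)–(0.9181, 1.59016, 0.1862)  len=0.8263
  (v6,v9,v10) [-+-] → (0.0918375, 1.59016, 0.1862)–(-0.9181, 1.59016, 0.1862)  len=1.0099
  (v8,v12,v9) [--+] → (-2.01067, 0.715551, 0.1862)–(-1.2119, 2.09904, 0.1862)  len=1.5975
  (v9,v12,v13) [+-+] → (-2.01067, 0.715551, 0.1862)–(-2.4238, 0, 0.1862)  len=0.8263
  (v9,v13,v10) [++-] → (-1.33123, 0.874606, 0.1862)–(-0.9181, 1.59016, 0.1862)  len=0.8263
  (v10,v13,v14) [-+-] → (-1.33123, 0.874606, 0.1862)–(-1.8362, 0, 0.1862)  len=1.0099
  (v12,v16,v13) [--+] → (-1.62503, -1.38349, 0.1862)–(-2.4238, 0, 0.1862)  len=1.5975
  (v13,v16,v17) [+-+] → (-1.62503, -1.38349, 0.1862)–(-1.2119, -2.09904, 0.1862)  len=0.8263
  (v13,v17,v14) [++-] → (-1.42307, -0.715551, 0.1862)–(-1.8362, 0, 0.1862)  len=0.8263
  (v14,v17,v18) [-+-] → (-1.42307, -0.715551, 0.1862)–(-0.9181, -1.59016, 0.1862)  len=1.0099
  (v16,v20,v17) [--+] → (0.385637, -2.09904, 0.1862)–(-1.2119, -2.09904, 0.1862)  len=1.5975
  (v17,v20,v21) [+-+] → (0.385637, -2.09904, 0.1862)–(1.2119, -2.09904, 0.1862)  len=0.8263
  (v17,v21,v18) [++-] → (-0.0918375, -1.59016, 0.1862)–(-0.9181, -1.59016, 0.1862)  len=0.8263
  (v18,v21,v22) [-+-] → (-0.0918375, -1.59016, 0.1862)–(0.9181, -1.59016, 0.1862)  len=1.0099
  (v20,v0,v21) [--+] → (2.01067, -0.715551, 0.1862)–(1.2119, -2.09904, 0.1862)  len=1.5975
  (v21,v0,v1) [+-+] → (2.01067, -0.715551, 0.1862)–(2.4238, 0, 0.1862)  len=0.8263
  (v21,v1,v22) [++-] → (1.33123, -0.874606, 0.1862)–(0.9181, -1.59016, 0.1862)  len=0.8263
  (v22,v1,v2) [-+-] → (1.33123, -0.874606, 0.1862)–(1.8362, 0, 0.1862)  len=1.0099

Chained into 2 loop(s):
  loop 1: 12 segments, perimeter = 14.5427
  loop 2: 12 segments, perimeter = 11.0171
Total perimeter = 25.560


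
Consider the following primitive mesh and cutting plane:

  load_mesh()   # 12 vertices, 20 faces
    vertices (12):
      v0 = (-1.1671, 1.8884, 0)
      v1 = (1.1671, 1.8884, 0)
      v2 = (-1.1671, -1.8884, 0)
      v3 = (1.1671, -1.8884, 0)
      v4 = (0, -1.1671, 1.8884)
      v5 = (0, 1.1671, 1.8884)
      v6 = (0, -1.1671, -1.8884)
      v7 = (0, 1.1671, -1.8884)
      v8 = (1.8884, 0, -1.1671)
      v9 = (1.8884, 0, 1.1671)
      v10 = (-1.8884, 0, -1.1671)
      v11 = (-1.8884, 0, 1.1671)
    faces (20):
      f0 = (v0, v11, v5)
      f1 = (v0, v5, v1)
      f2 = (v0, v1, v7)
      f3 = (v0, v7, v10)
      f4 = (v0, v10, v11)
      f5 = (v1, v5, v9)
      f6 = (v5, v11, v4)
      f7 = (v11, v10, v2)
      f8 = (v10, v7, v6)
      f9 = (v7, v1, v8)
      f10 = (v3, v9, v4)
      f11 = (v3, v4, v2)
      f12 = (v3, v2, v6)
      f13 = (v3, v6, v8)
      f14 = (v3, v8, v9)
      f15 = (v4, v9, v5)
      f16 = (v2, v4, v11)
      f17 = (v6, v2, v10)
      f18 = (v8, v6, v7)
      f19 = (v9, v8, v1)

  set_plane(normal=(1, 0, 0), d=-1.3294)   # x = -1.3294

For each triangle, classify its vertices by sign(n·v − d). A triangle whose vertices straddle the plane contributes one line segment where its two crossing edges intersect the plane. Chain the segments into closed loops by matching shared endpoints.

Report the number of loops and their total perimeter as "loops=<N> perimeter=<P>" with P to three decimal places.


Straddling triangles (8 of 20):
  (v0,v11,v5) [+-+] → (-1.3294, 1.46349, 0.26261)–(-1.3294, 0.345482, 1.38062)  len=1.5811
  (v0,v7,v10) [++-] → (-1.3294, 0.345482, -1.38062)–(-1.3294, 1.46349, -0.26261)  len=1.5811
  (v0,v10,v11) [+--] → (-1.3294, 1.46349, -0.26261)–(-1.3294, 1.46349, 0.26261)  len=0.5252
  (v5,v11,v4) [+-+] → (-1.3294, 0.345482, 1.38062)–(-1.3294, -0.345482, 1.38062)  len=0.6910
  (v11,v10,v2) [--+] → (-1.3294, -1.46349, -0.26261)–(-1.3294, -1.46349, 0.26261)  len=0.5252
  (v10,v7,v6) [-++] → (-1.3294, 0.345482, -1.38062)–(-1.3294, -0.345482, -1.38062)  len=0.6910
  (v2,v4,v11) [++-] → (-1.3294, -0.345482, 1.38062)–(-1.3294, -1.46349, 0.26261)  len=1.5811
  (v6,v2,v10) [++-] → (-1.3294, -1.46349, -0.26261)–(-1.3294, -0.345482, -1.38062)  len=1.5811

Chained into 1 loop(s):
  loop 1: 8 segments, perimeter = 8.7568
Total perimeter = 8.757

loops=1 perimeter=8.757


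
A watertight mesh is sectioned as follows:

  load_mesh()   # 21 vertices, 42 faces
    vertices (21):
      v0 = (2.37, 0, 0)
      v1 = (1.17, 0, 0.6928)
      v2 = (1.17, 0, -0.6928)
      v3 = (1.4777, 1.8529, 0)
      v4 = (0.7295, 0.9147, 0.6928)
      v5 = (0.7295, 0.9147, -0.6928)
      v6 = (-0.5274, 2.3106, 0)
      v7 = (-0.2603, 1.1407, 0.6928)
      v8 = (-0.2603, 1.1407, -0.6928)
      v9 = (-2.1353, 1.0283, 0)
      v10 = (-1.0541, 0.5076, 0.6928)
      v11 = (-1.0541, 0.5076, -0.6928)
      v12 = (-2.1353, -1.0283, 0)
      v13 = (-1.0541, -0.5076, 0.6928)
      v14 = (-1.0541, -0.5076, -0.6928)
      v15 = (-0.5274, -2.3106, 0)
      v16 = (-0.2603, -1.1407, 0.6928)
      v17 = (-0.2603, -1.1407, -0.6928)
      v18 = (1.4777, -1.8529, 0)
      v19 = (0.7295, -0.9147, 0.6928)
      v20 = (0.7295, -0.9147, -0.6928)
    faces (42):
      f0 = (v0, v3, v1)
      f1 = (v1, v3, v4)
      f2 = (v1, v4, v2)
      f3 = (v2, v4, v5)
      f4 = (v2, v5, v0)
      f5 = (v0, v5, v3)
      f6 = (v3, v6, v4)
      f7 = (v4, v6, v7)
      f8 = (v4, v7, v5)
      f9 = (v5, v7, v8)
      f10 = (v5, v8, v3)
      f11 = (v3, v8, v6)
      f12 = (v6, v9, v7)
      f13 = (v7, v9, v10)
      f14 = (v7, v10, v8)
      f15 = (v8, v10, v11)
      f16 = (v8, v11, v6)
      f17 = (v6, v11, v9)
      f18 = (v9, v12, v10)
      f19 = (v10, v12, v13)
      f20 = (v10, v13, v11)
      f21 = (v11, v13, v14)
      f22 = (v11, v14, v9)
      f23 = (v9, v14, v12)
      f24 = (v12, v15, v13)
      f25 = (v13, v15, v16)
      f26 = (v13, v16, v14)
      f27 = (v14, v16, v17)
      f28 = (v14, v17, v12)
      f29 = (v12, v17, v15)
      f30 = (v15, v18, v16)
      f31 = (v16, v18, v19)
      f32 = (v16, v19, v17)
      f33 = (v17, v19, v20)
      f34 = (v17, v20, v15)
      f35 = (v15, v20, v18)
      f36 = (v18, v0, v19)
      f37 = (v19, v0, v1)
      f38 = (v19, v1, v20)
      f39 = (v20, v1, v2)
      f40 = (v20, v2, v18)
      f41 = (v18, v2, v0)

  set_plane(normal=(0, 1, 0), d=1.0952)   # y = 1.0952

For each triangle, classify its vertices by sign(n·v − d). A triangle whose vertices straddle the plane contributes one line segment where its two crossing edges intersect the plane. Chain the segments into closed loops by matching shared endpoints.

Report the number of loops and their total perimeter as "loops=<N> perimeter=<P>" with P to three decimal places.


loops=2 perimeter=10.632

Straddling triangles (14 of 42):
  (v0,v3,v1) [-+-] → (1.84259, 1.0952, 0)–(1.35187, 1.0952, 0.283304)  len=0.5666
  (v1,v3,v4) [-+-] → (1.35187, 1.0952, 0.283304)–(0.873446, 1.0952, 0.559512)  len=0.5524
  (v0,v5,v3) [--+] → (0.873446, 1.0952, -0.559512)–(1.84259, 1.0952, 0)  len=1.1191
  (v3,v6,v4) [++-] → (0.566974, 1.0952, 0.603216)–(0.873446, 1.0952, 0.559512)  len=0.3096
  (v4,v6,v7) [-++] → (0.566974, 1.0952, 0.603216)–(-0.0610261, 1.0952, 0.6928)  len=0.6344
  (v4,v7,v5) [-+-] → (-0.0610261, 1.0952, 0.6928)–(-0.0610261, 1.0952, 0.413841)  len=0.2790
  (v5,v7,v8) [-++] → (-0.0610261, 1.0952, 0.413841)–(-0.0610261, 1.0952, -0.6928)  len=1.1066
  (v5,v8,v3) [-++] → (-0.0610261, 1.0952, -0.6928)–(0.873446, 1.0952, -0.559512)  len=0.9439
  (v6,v9,v7) [+-+] → (-2.05141, 1.0952, 0)–(-1.01931, 1.0952, 0.412352)  len=1.1114
  (v7,v9,v10) [+--] → (-1.01931, 1.0952, 0.412352)–(-0.317349, 1.0952, 0.6928)  len=0.7559
  (v7,v10,v8) [+-+] → (-0.317349, 1.0952, 0.6928)–(-0.317349, 1.0952, -0.593219)  len=1.2860
  (v8,v10,v11) [+--] → (-0.317349, 1.0952, -0.593219)–(-0.317349, 1.0952, -0.6928)  len=0.0996
  (v8,v11,v6) [+-+] → (-0.317349, 1.0952, -0.6928)–(-0.882448, 1.0952, -0.467016)  len=0.6085
  (v6,v11,v9) [+--] → (-0.882448, 1.0952, -0.467016)–(-2.05141, 1.0952, 0)  len=1.2588

Chained into 2 loop(s):
  loop 1: 8 segments, perimeter = 5.5116
  loop 2: 6 segments, perimeter = 5.1203
Total perimeter = 10.632


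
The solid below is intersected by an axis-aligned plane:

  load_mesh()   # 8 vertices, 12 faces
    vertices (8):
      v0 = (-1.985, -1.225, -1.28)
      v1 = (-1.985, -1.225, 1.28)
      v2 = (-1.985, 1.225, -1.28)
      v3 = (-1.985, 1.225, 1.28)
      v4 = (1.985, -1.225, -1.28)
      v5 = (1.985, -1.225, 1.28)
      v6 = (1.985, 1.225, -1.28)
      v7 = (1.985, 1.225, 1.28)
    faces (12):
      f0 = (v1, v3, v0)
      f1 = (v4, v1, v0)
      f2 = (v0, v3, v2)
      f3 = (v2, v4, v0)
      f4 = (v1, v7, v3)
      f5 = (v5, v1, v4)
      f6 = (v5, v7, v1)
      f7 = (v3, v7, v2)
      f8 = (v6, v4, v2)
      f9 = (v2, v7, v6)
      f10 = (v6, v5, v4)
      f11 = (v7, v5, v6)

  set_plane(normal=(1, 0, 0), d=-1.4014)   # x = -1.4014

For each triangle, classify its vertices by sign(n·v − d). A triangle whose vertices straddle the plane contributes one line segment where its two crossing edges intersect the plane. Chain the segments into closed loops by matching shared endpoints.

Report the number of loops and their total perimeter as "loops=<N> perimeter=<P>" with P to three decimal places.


Straddling triangles (8 of 12):
  (v4,v1,v0) [+--] → (-1.4014, -1.225, 0.903674)–(-1.4014, -1.225, -1.28)  len=2.1837
  (v2,v4,v0) [-+-] → (-1.4014, 0.864844, -1.28)–(-1.4014, -1.225, -1.28)  len=2.0898
  (v1,v7,v3) [-+-] → (-1.4014, -0.864844, 1.28)–(-1.4014, 1.225, 1.28)  len=2.0898
  (v5,v1,v4) [+-+] → (-1.4014, -1.225, 1.28)–(-1.4014, -1.225, 0.903674)  len=0.3763
  (v5,v7,v1) [++-] → (-1.4014, -0.864844, 1.28)–(-1.4014, -1.225, 1.28)  len=0.3602
  (v3,v7,v2) [-+-] → (-1.4014, 1.225, 1.28)–(-1.4014, 1.225, -0.903674)  len=2.1837
  (v6,v4,v2) [++-] → (-1.4014, 0.864844, -1.28)–(-1.4014, 1.225, -1.28)  len=0.3602
  (v2,v7,v6) [-++] → (-1.4014, 1.225, -0.903674)–(-1.4014, 1.225, -1.28)  len=0.3763

Chained into 1 loop(s):
  loop 1: 8 segments, perimeter = 10.0200
Total perimeter = 10.020

loops=1 perimeter=10.020


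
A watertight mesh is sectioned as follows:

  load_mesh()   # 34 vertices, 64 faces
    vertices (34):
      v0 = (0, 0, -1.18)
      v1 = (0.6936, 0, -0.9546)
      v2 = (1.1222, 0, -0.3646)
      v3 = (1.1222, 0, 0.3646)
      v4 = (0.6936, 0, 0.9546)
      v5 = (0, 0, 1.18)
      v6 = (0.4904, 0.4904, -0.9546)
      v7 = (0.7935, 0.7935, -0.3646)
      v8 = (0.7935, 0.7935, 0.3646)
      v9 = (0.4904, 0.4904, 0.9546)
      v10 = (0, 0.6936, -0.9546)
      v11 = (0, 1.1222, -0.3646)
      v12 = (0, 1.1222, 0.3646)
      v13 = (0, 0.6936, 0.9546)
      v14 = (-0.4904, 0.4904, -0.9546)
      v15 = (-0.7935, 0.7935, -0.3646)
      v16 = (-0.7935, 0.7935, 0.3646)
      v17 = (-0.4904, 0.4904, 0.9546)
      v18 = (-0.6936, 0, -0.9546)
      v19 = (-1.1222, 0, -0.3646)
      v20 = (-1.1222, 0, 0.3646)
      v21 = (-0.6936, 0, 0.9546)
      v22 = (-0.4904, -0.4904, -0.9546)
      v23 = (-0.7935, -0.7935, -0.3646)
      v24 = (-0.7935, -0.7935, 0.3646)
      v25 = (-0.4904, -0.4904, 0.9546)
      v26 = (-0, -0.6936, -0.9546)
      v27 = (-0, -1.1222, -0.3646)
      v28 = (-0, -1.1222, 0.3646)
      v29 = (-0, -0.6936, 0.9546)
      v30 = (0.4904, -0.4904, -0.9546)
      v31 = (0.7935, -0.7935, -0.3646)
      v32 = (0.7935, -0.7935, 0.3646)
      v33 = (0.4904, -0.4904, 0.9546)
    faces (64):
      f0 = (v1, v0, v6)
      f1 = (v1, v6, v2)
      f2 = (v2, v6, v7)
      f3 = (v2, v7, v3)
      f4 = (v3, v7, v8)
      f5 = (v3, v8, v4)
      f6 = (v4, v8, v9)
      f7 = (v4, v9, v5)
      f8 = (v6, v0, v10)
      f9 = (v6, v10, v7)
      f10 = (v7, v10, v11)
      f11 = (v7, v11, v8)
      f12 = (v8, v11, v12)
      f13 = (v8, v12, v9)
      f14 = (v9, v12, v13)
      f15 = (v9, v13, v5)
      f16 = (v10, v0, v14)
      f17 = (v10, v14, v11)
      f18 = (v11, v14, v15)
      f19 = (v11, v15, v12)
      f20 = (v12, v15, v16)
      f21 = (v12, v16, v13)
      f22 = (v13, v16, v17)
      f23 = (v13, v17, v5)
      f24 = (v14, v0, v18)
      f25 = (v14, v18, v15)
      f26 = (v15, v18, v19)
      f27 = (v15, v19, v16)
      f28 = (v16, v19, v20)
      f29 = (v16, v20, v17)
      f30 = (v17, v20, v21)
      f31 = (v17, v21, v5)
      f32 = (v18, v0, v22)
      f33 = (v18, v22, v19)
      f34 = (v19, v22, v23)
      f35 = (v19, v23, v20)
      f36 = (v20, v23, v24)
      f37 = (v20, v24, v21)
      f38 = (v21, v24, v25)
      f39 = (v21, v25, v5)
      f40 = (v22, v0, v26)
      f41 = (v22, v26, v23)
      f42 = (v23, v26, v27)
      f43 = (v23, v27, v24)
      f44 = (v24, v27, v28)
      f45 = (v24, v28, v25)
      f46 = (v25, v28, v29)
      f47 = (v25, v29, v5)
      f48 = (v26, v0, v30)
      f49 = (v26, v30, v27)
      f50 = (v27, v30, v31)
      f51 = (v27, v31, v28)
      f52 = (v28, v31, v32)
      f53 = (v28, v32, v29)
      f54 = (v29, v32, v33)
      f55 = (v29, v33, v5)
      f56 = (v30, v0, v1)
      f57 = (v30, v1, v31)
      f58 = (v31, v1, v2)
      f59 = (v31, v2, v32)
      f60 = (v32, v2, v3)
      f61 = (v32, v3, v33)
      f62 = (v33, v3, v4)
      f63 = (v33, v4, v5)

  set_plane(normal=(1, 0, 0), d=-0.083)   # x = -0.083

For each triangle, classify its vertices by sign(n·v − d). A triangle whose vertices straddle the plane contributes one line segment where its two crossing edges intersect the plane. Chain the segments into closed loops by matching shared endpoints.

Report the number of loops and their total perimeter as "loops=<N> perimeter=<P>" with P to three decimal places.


loops=1 perimeter=7.134

Straddling triangles (20 of 64):
  (v10,v0,v14) [++-] → (-0.083, 0.083, -1.14185)–(-0.083, 0.659208, -0.9546)  len=0.6059
  (v10,v14,v11) [+-+] → (-0.083, 0.659208, -0.9546)–(-0.083, 1.01527, -0.464457)  len=0.6058
  (v11,v14,v15) [+--] → (-0.083, 1.01527, -0.464457)–(-0.083, 1.08782, -0.3646)  len=0.1234
  (v11,v15,v12) [+-+] → (-0.083, 1.08782, -0.3646)–(-0.083, 1.08782, 0.288326)  len=0.6529
  (v12,v15,v16) [+--] → (-0.083, 1.08782, 0.288326)–(-0.083, 1.08782, 0.3646)  len=0.0763
  (v12,v16,v13) [+-+] → (-0.083, 1.08782, 0.3646)–(-0.083, 0.70405, 0.892886)  len=0.6530
  (v13,v16,v17) [+--] → (-0.083, 0.70405, 0.892886)–(-0.083, 0.659208, 0.9546)  len=0.0763
  (v13,v17,v5) [+-+] → (-0.083, 0.659208, 0.9546)–(-0.083, 0.083, 1.14185)  len=0.6059
  (v14,v0,v18) [-+-] → (-0.083, 0.083, -1.14185)–(-0.083, 0, -1.15303)  len=0.0837
  (v17,v21,v5) [--+] → (-0.083, 0, 1.15303)–(-0.083, 0.083, 1.14185)  len=0.0837
  (v18,v0,v22) [-+-] → (-0.083, 0, -1.15303)–(-0.083, -0.083, -1.14185)  len=0.0837
  (v21,v25,v5) [--+] → (-0.083, -0.083, 1.14185)–(-0.083, 0, 1.15303)  len=0.0837
  (v22,v0,v26) [-++] → (-0.083, -0.083, -1.14185)–(-0.083, -0.659208, -0.9546)  len=0.6059
  (v22,v26,v23) [-+-] → (-0.083, -0.659208, -0.9546)–(-0.083, -0.70405, -0.892886)  len=0.0763
  (v23,v26,v27) [-++] → (-0.083, -0.70405, -0.892886)–(-0.083, -1.08782, -0.3646)  len=0.6530
  (v23,v27,v24) [-+-] → (-0.083, -1.08782, -0.3646)–(-0.083, -1.08782, -0.288326)  len=0.0763
  (v24,v27,v28) [-++] → (-0.083, -1.08782, -0.288326)–(-0.083, -1.08782, 0.3646)  len=0.6529
  (v24,v28,v25) [-+-] → (-0.083, -1.08782, 0.3646)–(-0.083, -1.01527, 0.464457)  len=0.1234
  (v25,v28,v29) [-++] → (-0.083, -1.01527, 0.464457)–(-0.083, -0.659208, 0.9546)  len=0.6058
  (v25,v29,v5) [-++] → (-0.083, -0.659208, 0.9546)–(-0.083, -0.083, 1.14185)  len=0.6059

Chained into 1 loop(s):
  loop 1: 20 segments, perimeter = 7.1339
Total perimeter = 7.134


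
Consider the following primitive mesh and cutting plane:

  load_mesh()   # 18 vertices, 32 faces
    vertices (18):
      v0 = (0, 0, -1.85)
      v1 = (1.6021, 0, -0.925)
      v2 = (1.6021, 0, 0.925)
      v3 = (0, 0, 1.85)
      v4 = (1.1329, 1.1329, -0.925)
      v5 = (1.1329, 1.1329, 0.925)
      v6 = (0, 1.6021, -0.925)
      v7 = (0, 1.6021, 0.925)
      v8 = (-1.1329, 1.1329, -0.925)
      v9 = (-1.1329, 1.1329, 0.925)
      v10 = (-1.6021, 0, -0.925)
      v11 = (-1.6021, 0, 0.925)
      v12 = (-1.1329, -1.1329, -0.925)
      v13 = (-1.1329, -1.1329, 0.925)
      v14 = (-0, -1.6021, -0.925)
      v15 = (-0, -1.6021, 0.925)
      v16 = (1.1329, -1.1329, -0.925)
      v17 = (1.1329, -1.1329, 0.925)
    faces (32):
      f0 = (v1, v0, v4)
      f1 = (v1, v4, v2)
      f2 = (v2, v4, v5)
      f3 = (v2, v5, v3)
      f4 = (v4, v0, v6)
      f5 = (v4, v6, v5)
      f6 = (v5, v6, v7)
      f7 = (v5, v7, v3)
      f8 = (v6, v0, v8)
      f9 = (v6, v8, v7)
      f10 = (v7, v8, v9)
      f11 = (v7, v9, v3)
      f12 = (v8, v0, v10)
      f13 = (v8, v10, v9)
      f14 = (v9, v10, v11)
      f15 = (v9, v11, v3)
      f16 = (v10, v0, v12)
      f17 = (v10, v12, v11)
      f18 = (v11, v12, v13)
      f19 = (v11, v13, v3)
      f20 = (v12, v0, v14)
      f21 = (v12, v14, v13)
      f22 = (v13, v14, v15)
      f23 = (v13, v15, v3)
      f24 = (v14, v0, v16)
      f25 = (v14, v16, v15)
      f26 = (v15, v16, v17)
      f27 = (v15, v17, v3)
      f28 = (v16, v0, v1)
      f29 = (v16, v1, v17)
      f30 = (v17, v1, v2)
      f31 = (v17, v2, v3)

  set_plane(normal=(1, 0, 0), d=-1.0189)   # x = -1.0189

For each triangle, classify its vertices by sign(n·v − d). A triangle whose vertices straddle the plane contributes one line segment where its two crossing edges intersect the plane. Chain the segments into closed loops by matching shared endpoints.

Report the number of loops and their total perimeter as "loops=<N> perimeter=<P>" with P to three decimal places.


Straddling triangles (12 of 32):
  (v6,v0,v8) [++-] → (-1.0189, 1.0189, -1.01808)–(-1.0189, 1.18011, -0.925)  len=0.1862
  (v6,v8,v7) [+-+] → (-1.0189, 1.18011, -0.925)–(-1.0189, 1.18011, -0.738841)  len=0.1862
  (v7,v8,v9) [+--] → (-1.0189, 1.18011, -0.738841)–(-1.0189, 1.18011, 0.925)  len=1.6638
  (v7,v9,v3) [+-+] → (-1.0189, 1.18011, 0.925)–(-1.0189, 1.0189, 1.01808)  len=0.1862
  (v8,v0,v10) [-+-] → (-1.0189, 1.0189, -1.01808)–(-1.0189, 0, -1.26172)  len=1.0476
  (v9,v11,v3) [--+] → (-1.0189, 0, 1.26172)–(-1.0189, 1.0189, 1.01808)  len=1.0476
  (v10,v0,v12) [-+-] → (-1.0189, 0, -1.26172)–(-1.0189, -1.0189, -1.01808)  len=1.0476
  (v11,v13,v3) [--+] → (-1.0189, -1.0189, 1.01808)–(-1.0189, 0, 1.26172)  len=1.0476
  (v12,v0,v14) [-++] → (-1.0189, -1.0189, -1.01808)–(-1.0189, -1.18011, -0.925)  len=0.1862
  (v12,v14,v13) [-+-] → (-1.0189, -1.18011, -0.925)–(-1.0189, -1.18011, 0.738841)  len=1.6638
  (v13,v14,v15) [-++] → (-1.0189, -1.18011, 0.738841)–(-1.0189, -1.18011, 0.925)  len=0.1862
  (v13,v15,v3) [-++] → (-1.0189, -1.18011, 0.925)–(-1.0189, -1.0189, 1.01808)  len=0.1862

Chained into 1 loop(s):
  loop 1: 12 segments, perimeter = 8.6351
Total perimeter = 8.635

loops=1 perimeter=8.635


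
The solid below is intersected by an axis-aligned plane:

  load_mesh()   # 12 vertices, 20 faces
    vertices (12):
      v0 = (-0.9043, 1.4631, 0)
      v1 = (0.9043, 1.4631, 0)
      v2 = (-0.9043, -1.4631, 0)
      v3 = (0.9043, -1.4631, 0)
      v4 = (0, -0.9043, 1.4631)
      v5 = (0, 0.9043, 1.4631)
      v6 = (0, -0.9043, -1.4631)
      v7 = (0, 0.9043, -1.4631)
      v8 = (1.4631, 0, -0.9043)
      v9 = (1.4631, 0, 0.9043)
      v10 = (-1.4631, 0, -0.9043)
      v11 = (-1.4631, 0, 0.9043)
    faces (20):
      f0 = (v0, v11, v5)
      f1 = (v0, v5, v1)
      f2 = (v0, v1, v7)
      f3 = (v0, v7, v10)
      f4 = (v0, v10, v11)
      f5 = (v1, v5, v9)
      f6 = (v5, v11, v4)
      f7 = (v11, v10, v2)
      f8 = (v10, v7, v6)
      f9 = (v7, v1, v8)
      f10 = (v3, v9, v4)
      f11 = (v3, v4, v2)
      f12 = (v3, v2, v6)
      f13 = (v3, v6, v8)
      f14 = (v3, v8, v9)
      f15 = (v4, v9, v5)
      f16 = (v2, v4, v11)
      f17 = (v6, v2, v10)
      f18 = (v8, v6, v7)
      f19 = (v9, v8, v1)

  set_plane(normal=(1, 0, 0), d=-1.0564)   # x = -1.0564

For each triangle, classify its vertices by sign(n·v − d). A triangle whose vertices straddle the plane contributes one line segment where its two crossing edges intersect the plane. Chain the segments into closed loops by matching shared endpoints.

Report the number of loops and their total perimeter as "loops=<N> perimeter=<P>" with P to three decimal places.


loops=1 perimeter=6.592

Straddling triangles (8 of 20):
  (v0,v11,v5) [+-+] → (-1.0564, 1.06486, 0.246142)–(-1.0564, 0.25137, 1.05963)  len=1.1504
  (v0,v7,v10) [++-] → (-1.0564, 0.25137, -1.05963)–(-1.0564, 1.06486, -0.246142)  len=1.1504
  (v0,v10,v11) [+--] → (-1.0564, 1.06486, -0.246142)–(-1.0564, 1.06486, 0.246142)  len=0.4923
  (v5,v11,v4) [+-+] → (-1.0564, 0.25137, 1.05963)–(-1.0564, -0.25137, 1.05963)  len=0.5027
  (v11,v10,v2) [--+] → (-1.0564, -1.06486, -0.246142)–(-1.0564, -1.06486, 0.246142)  len=0.4923
  (v10,v7,v6) [-++] → (-1.0564, 0.25137, -1.05963)–(-1.0564, -0.25137, -1.05963)  len=0.5027
  (v2,v4,v11) [++-] → (-1.0564, -0.25137, 1.05963)–(-1.0564, -1.06486, 0.246142)  len=1.1504
  (v6,v2,v10) [++-] → (-1.0564, -1.06486, -0.246142)–(-1.0564, -0.25137, -1.05963)  len=1.1504

Chained into 1 loop(s):
  loop 1: 8 segments, perimeter = 6.5918
Total perimeter = 6.592


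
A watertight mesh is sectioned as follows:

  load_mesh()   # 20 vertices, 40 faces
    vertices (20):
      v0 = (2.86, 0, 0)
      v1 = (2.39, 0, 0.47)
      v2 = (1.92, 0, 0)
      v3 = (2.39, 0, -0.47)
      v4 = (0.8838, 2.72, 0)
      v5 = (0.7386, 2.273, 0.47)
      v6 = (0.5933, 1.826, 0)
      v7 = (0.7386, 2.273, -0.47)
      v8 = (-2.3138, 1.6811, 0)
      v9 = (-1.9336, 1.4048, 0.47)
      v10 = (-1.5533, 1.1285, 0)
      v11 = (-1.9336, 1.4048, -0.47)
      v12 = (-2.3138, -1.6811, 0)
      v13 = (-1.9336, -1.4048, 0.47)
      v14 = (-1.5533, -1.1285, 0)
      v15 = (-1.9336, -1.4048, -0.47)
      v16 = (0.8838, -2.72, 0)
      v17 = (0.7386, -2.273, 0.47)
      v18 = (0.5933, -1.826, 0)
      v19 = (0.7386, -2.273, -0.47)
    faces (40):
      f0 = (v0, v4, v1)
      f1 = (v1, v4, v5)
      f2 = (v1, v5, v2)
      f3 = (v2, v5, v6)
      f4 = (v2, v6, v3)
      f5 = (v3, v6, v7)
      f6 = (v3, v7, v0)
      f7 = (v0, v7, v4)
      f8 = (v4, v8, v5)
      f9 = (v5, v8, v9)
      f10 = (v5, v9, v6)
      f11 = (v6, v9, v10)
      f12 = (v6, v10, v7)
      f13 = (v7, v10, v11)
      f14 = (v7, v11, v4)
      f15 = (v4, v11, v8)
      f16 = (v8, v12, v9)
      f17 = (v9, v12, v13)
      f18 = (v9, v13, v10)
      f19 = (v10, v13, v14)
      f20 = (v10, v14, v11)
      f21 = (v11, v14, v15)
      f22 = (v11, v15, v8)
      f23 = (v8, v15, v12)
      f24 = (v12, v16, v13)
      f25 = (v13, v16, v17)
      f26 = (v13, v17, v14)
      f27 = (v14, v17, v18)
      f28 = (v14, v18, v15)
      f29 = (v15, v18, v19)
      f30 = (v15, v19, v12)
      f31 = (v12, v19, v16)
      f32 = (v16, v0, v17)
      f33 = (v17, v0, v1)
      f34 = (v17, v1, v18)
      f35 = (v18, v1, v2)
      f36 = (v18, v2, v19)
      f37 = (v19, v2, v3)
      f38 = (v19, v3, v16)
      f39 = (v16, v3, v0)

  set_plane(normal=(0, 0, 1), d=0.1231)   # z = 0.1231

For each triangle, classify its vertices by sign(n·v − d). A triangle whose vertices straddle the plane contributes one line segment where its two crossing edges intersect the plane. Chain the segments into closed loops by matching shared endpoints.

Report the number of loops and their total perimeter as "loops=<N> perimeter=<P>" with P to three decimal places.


loops=2 perimeter=28.096

Straddling triangles (20 of 40):
  (v0,v4,v1) [--+] → (1.2783, 2.00759, 0.1231)–(2.7369, 0, 0.1231)  len=2.4815
  (v1,v4,v5) [+-+] → (1.2783, 2.00759, 0.1231)–(0.84577, 2.60292, 0.1231)  len=0.7359
  (v1,v5,v2) [++-] → (1.61057, 0.595333, 0.1231)–(2.0431, 0, 0.1231)  len=0.7359
  (v2,v5,v6) [-+-] → (1.61057, 0.595333, 0.1231)–(0.631356, 1.94308, 0.1231)  len=1.6659
  (v4,v8,v5) [--+] → (-1.51433, 1.83613, 0.1231)–(0.84577, 2.60292, 0.1231)  len=2.4815
  (v5,v8,v9) [+-+] → (-1.51433, 1.83613, 0.1231)–(-2.21422, 1.60873, 0.1231)  len=0.7359
  (v5,v9,v6) [++-] → (-0.0685327, 1.71568, 0.1231)–(0.631356, 1.94308, 0.1231)  len=0.7359
  (v6,v9,v10) [-+-] → (-0.0685327, 1.71568, 0.1231)–(-1.65291, 1.20087, 0.1231)  len=1.6659
  (v8,v12,v9) [--+] → (-2.21422, -0.872857, 0.1231)–(-2.21422, 1.60873, 0.1231)  len=2.4816
  (v9,v12,v13) [+-+] → (-2.21422, -0.872857, 0.1231)–(-2.21422, -1.60873, 0.1231)  len=0.7359
  (v9,v13,v10) [++-] → (-1.65291, 0.464991, 0.1231)–(-1.65291, 1.20087, 0.1231)  len=0.7359
  (v10,v13,v14) [-+-] → (-1.65291, 0.464991, 0.1231)–(-1.65291, -1.20087, 0.1231)  len=1.6659
  (v12,v16,v13) [--+] → (0.145881, -2.37553, 0.1231)–(-2.21422, -1.60873, 0.1231)  len=2.4815
  (v13,v16,v17) [+-+] → (0.145881, -2.37553, 0.1231)–(0.84577, -2.60292, 0.1231)  len=0.7359
  (v13,v17,v14) [++-] → (-0.953017, -1.42826, 0.1231)–(-1.65291, -1.20087, 0.1231)  len=0.7359
  (v14,v17,v18) [-+-] → (-0.953017, -1.42826, 0.1231)–(0.631356, -1.94308, 0.1231)  len=1.6659
  (v16,v0,v17) [--+] → (2.30437, -0.595333, 0.1231)–(0.84577, -2.60292, 0.1231)  len=2.4815
  (v17,v0,v1) [+-+] → (2.30437, -0.595333, 0.1231)–(2.7369, 0, 0.1231)  len=0.7359
  (v17,v1,v18) [++-] → (1.06388, -1.34774, 0.1231)–(0.631356, -1.94308, 0.1231)  len=0.7359
  (v18,v1,v2) [-+-] → (1.06388, -1.34774, 0.1231)–(2.0431, 0, 0.1231)  len=1.6659

Chained into 2 loop(s):
  loop 1: 10 segments, perimeter = 16.0871
  loop 2: 10 segments, perimeter = 12.0089
Total perimeter = 28.096
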